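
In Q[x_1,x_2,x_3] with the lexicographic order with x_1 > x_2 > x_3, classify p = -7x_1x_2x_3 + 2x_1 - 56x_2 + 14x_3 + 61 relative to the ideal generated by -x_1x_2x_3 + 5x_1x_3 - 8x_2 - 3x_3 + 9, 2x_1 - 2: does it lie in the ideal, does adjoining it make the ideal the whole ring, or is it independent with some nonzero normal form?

First compute the reduced Gröbner basis of I by Buchberger's algorithm.
f_1 = -x_1x_2x_3 + 5x_1x_3 - 8x_2 - 3x_3 + 9, LT = x_1x_2x_3.
f_2 = 2x_1 - 2, LT = x_1.

S(f_1,f_2): lcm = x_1x_2x_3. S = -5x_1x_3 + x_2x_3 + 8x_2 + 3x_3 - 9.
  leading term x_1x_3: subtract (-5/2x_3)·f_2 from -5x_1x_3 + x_2x_3 + 8x_2 + 3x_3 - 9 → x_2x_3 + 8x_2 - 2x_3 - 9
  leading term x_2x_3: no divisor's leading term divides it; move x_2x_3 to the remainder.
  leading term x_2: no divisor's leading term divides it; move 8x_2 to the remainder.
  leading term x_3: no divisor's leading term divides it; move -2x_3 to the remainder.
  leading term 1: no divisor's leading term divides it; move -9 to the remainder.
  remainder x_2x_3 + 8x_2 - 2x_3 - 9 ≠ 0; add h_3 = x_2x_3 + 8x_2 - 2x_3 - 9 to the basis.

The other S-polynomials (S(f_1,h_3), S(f_2,h_3)) all reduce to 0 modulo the current basis, so we have a Gröbner basis.
Inter-reduce: drop elements whose leading term is divisible by another's, tail-reduce, and make monic.
Reduced Gröbner basis: {x_1 - 1, x_2x_3 + 8x_2 - 2x_3 - 9}.
Label its elements g_1 = x_1 - 1, g_2 = x_2x_3 + 8x_2 - 2x_3 - 9.

Reduce p = -7x_1x_2x_3 + 2x_1 - 56x_2 + 14x_3 + 61 modulo G:
  leading term x_1x_2x_3: subtract (-7x_2x_3)·g_1 from -7x_1x_2x_3 + 2x_1 - 56x_2 + 14x_3 + 61 → 2x_1 - 7x_2x_3 - 56x_2 + 14x_3 + 61
  leading term x_1: subtract (2)·g_1 from 2x_1 - 7x_2x_3 - 56x_2 + 14x_3 + 61 → -7x_2x_3 - 56x_2 + 14x_3 + 63
  leading term x_2x_3: subtract (-7)·g_2 from -7x_2x_3 - 56x_2 + 14x_3 + 63 → 0
  normal form = 0.
Since the normal form is 0, p ∈ I.

-7x_1x_2x_3 + 2x_1 - 56x_2 + 14x_3 + 61 lies in I (it reduces to 0).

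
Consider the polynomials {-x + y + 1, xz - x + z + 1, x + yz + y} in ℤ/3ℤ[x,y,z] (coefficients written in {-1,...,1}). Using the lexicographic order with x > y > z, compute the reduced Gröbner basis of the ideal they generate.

G = {x, y + 1, z + 1}

f_1 = -x + y + 1, LT = x.
f_2 = xz - x + z + 1, LT = xz.
f_3 = x + yz + y, LT = x.

S(f_1,f_2): lcm = xz. S = x - yz + z - 1.
  leading term x: subtract (-1)·f_1 from x - yz + z - 1 → -yz + y + z
  leading term yz: no divisor's leading term divides it; move -yz to the remainder.
  leading term y: no divisor's leading term divides it; move y to the remainder.
  leading term z: no divisor's leading term divides it; move z to the remainder.
  remainder -yz + y + z ≠ 0; add g_4 = -yz + y + z to the basis.

S(f_1,f_3): lcm = x. S = -yz + y - 1.
  leading term yz: subtract (1)·g_4 from -yz + y - 1 → -z - 1
  leading term z: no divisor's leading term divides it; move -z to the remainder.
  leading term 1: no divisor's leading term divides it; move -1 to the remainder.
  remainder -z - 1 ≠ 0; add g_5 = -z - 1 to the basis.

S(f_2,f_3): lcm = xz. S = -x - yz² - yz + z + 1.
  leading term x: subtract (1)·f_1 from -x - yz² - yz + z + 1 → -yz² - yz - y + z
  leading term yz²: subtract (z)·g_4 from -yz² - yz - y + z → yz - y - z² + z
  leading term yz: subtract (-1)·g_4 from yz - y - z² + z → -z² - z
  leading term z²: subtract (z)·g_5 from -z² - z → 0
  remainder 0.

S(f_1,g_4): leading monomials are coprime, so the S-polynomial reduces to 0 (Buchberger's first criterion).
S(f_2,g_4): lcm = xyz. S = xz + yz + y.
  leading term xz: subtract (-z)·f_1 from xz + yz + y → -yz + y + z
  leading term yz: subtract (1)·g_4 from -yz + y + z → 0
  remainder 0.

S(f_3,g_4): leading monomials are coprime, so the S-polynomial reduces to 0 (Buchberger's first criterion).
S(f_1,g_5): leading monomials are coprime, so the S-polynomial reduces to 0 (Buchberger's first criterion).
S(f_2,g_5): lcm = xz. S = x + z + 1.
  leading term x: subtract (-1)·f_1 from x + z + 1 → y + z - 1
  leading term y: no divisor's leading term divides it; move y to the remainder.
  leading term z: subtract (-1)·g_5 from z - 1 → 1
  leading term 1: no divisor's leading term divides it; move 1 to the remainder.
  remainder y + 1 ≠ 0; add g_6 = y + 1 to the basis.

S(f_3,g_5): leading monomials are coprime, so the S-polynomial reduces to 0 (Buchberger's first criterion).
S(g_4,g_5): lcm = yz. S = y - z.
  leading term y: subtract (1)·g_6 from y - z → -z - 1
  leading term z: subtract (1)·g_5 from -z - 1 → 0
  remainder 0.

S(f_1,g_6): leading monomials are coprime, so the S-polynomial reduces to 0 (Buchberger's first criterion).
S(f_2,g_6): leading monomials are coprime, so the S-polynomial reduces to 0 (Buchberger's first criterion).
S(f_3,g_6): leading monomials are coprime, so the S-polynomial reduces to 0 (Buchberger's first criterion).
S(g_4,g_6): lcm = yz. S = -y + z.
  leading term y: subtract (-1)·g_6 from -y + z → z + 1
  leading term z: subtract (-1)·g_5 from z + 1 → 0
  remainder 0.

S(g_5,g_6): leading monomials are coprime, so the S-polynomial reduces to 0 (Buchberger's first criterion).
Every S-polynomial of the final basis reduces to 0, so we have a Gröbner basis.
Inter-reduce: drop elements whose leading term is divisible by another's, tail-reduce, and make monic.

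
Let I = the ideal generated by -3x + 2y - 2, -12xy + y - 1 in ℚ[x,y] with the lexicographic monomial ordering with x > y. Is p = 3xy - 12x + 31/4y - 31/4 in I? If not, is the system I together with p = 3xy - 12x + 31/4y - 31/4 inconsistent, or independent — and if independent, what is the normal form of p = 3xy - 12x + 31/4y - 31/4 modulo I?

3xy - 12x + 31/4y - 31/4 lies in I (it reduces to 0).

First compute the reduced Gröbner basis of I by Buchberger's algorithm.
f_1 = -3x + 2y - 2, LT = x.
f_2 = -12xy + y - 1, LT = xy.

S(f_1,f_2): lcm = xy. S = -⅔y² + ¾y - 1/12.
  reduce S modulo (f_1, f_2):
  remainder -⅔y² + ¾y - 1/12 ≠ 0; add h_3 = -⅔y² + ¾y - 1/12 to the basis.

The other S-polynomials (S(f_1,h_3), S(f_2,h_3)) all reduce to 0 modulo the current basis, so we have a Gröbner basis.
Inter-reduce: drop elements whose leading term is divisible by another's, tail-reduce, and make monic.
Reduced Gröbner basis: {x - ⅔y + ⅔, y² - 9/8y + ⅛}.
Label its elements g_1 = x - ⅔y + ⅔, g_2 = y² - 9/8y + ⅛.

Reduce p = 3xy - 12x + 31/4y - 31/4 modulo G:
  leading term xy: subtract (3y)·g_1 from 3xy - 12x + 31/4y - 31/4 → -12x + 2y² + 23/4y - 31/4
  leading term x: subtract (-12)·g_1 from -12x + 2y² + 23/4y - 31/4 → 2y² - 9/4y + ¼
  leading term y²: subtract (2)·g_2 from 2y² - 9/4y + ¼ → 0
  normal form = 0.
Since the normal form is 0, p ∈ I.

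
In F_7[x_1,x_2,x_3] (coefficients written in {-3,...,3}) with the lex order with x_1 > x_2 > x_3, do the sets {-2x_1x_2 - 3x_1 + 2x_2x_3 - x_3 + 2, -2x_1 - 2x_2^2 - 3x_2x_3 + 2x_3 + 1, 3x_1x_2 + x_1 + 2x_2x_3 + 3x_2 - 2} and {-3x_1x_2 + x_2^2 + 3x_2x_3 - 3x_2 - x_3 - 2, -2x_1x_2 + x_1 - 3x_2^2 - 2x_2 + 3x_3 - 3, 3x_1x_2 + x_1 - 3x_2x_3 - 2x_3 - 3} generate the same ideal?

Yes, the ideals are equal.

Since reduced Gröbner bases are canonical representatives of ideals under a given ordering, it suffices to compute and compare them.
Buchberger on the first generating set:
f_1 = -2x_1x_2 - 3x_1 + 2x_2x_3 - x_3 + 2, LT = x_1x_2.
f_2 = -2x_1 - 2x_2^2 - 3x_2x_3 + 2x_3 + 1, LT = x_1.
f_3 = 3x_1x_2 + x_1 + 2x_2x_3 + 3x_2 - 2, LT = x_1x_2.

S(f_1,f_2): lcm = x_1x_2. S = -2x_1 - x_2^3 + 2x_2^2x_3 - 3x_2 - 3x_3 - 1.
  reduce S modulo (f_1, f_2, f_3):
  remainder -x_2^3 + 2x_2^2x_3 + 2x_2^2 + 3x_2x_3 - 3x_2 + 2x_3 - 2 ≠ 0; add g_4 = -x_2^3 + 2x_2^2x_3 + 2x_2^2 + 3x_2x_3 - 3x_2 + 2x_3 - 2 to the basis.

S(f_1,f_3): lcm = x_1x_2. S = 3x_2x_3 - x_2 - 3x_3 + 2.
  reduce S modulo (f_1, f_2, f_3, g_4):
  remainder 3x_2x_3 - x_2 - 3x_3 + 2 ≠ 0; add g_5 = 3x_2x_3 - x_2 - 3x_3 + 2 to the basis.

S(f_3,g_4): lcm = x_1x_2^3. S = 2x_1x_2^2x_3 + 3x_1x_2x_3 - 3x_1x_2 + 2x_1x_3 - 2x_1 + 3x_2^3x_3 + x_2^3 - 3x_2^2.
  reduce S modulo (f_1, f_2, f_3, g_4, g_5):
  remainder -x_2^2 - 3x_2 - 2x_3 + 2 ≠ 0; add g_6 = -x_2^2 - 3x_2 - 2x_3 + 2 to the basis.

S(f_1,g_6): lcm = x_1x_2^2. S = 2x_1x_2 - 2x_1x_3 + 2x_1 - x_2^2x_3 - 3x_2x_3 - x_2.
  reduce S modulo (f_1, f_2, f_3, g_4, g_5, g_6):
  remainder x_2 + x_3^2 + 3x_3 - 1 ≠ 0; add g_7 = x_2 + x_3^2 + 3x_3 - 1 to the basis.

S(f_1,g_7): lcm = x_1x_2. S = -x_1x_3^2 - 3x_1x_3 - x_1 - x_2x_3 - 3x_3 - 1.
  reduce S modulo (f_1, f_2, f_3, g_4, g_5, g_6, g_7):
  remainder -3x_3^3 - x_3^2 + 3x_3 + 1 ≠ 0; add g_8 = -3x_3^3 - x_3^2 + 3x_3 + 1 to the basis.

The other S-polynomials (S(f_2,f_3), S(f_1,g_4), S(f_2,g_4), S(f_1,g_5), S(f_2,g_5), S(f_3,g_5), S(g_4,g_5), S(f_2,g_6), S(f_3,g_6), S(g_4,g_6), S(g_5,g_6), S(f_2,g_7), S(f_3,g_7), S(g_4,g_7), S(g_5,g_7), S(g_6,g_7), S(f_1,g_8), S(f_2,g_8), S(f_3,g_8), S(g_4,g_8), S(g_5,g_8), S(g_6,g_8), S(g_7,g_8)) all reduce to 0 modulo the current basis, so we have a Gröbner basis.
Inter-reduce: drop elements whose leading term is divisible by another's, tail-reduce, and make monic.
Reduced Gröbner basis: {x_1 - x_3^2 - x_3 - 2, x_2 + x_3^2 + 3x_3 - 1, x_3^3 - 2x_3^2 - x_3 + 2}.

Buchberger on the second generating set:
h_1 = -3x_1x_2 + x_2^2 + 3x_2x_3 - 3x_2 - x_3 - 2, LT = x_1x_2.
h_2 = -2x_1x_2 + x_1 - 3x_2^2 - 2x_2 + 3x_3 - 3, LT = x_1x_2.
h_3 = 3x_1x_2 + x_1 - 3x_2x_3 - 2x_3 - 3, LT = x_1x_2.

S(h_1,h_2): lcm = x_1x_2. S = -3x_1 - 3x_2^2 - x_2x_3 + 3x_3 - 2.
  reduce S modulo (h_1, h_2, h_3):
  remainder -3x_1 - 3x_2^2 - x_2x_3 + 3x_3 - 2 ≠ 0; add k_4 = -3x_1 - 3x_2^2 - x_2x_3 + 3x_3 - 2 to the basis.

S(h_1,h_3): lcm = x_1x_2. S = 2x_1 + 2x_2^2 + x_2 + x_3 - 3.
  reduce S modulo (h_1, h_2, h_3, k_4):
  remainder -3x_2x_3 + x_2 + 3x_3 - 2 ≠ 0; add k_5 = -3x_2x_3 + x_2 + 3x_3 - 2 to the basis.

S(h_1,k_4): lcm = x_1x_2. S = -x_2^3 + 2x_2^2x_3 + 2x_2^2 - 2x_2 - 2x_3 + 3.
  reduce S modulo (h_1, h_2, h_3, k_4, k_5):
  remainder -x_2^3 - 2x_2^2 + 2x_2 - 3 ≠ 0; add k_6 = -x_2^3 - 2x_2^2 + 2x_2 - 3 to the basis.

S(h_1,k_5): lcm = x_1x_2x_3. S = -2x_1x_2 + x_1x_3 - 3x_1 + 2x_2^2x_3 - x_2x_3^2 + x_2x_3 - 2x_3^2 + 3x_3.
  reduce S modulo (h_1, h_2, h_3, k_4, k_5, k_6):
  remainder -2x_2^2 + x_2 + 3x_3 - 3 ≠ 0; add k_7 = -2x_2^2 + x_2 + 3x_3 - 3 to the basis.

S(h_1,k_7): lcm = x_1x_2^2. S = -3x_1x_2 - 2x_1x_3 + 2x_1 + 2x_2^3 - x_2^2x_3 + x_2^2 - 2x_2x_3 + 3x_2.
  reduce S modulo (h_1, h_2, h_3, k_4, k_5, k_6, k_7):
  remainder x_2 + x_3^2 + 3x_3 - 1 ≠ 0; add k_8 = x_2 + x_3^2 + 3x_3 - 1 to the basis.

S(h_1,k_8): lcm = x_1x_2. S = -x_1x_3^2 - 3x_1x_3 + x_1 + 2x_2^2 - x_2x_3 + x_2 - 2x_3 + 3.
  reduce S modulo (h_1, h_2, h_3, k_4, k_5, k_6, k_7, k_8):
  remainder -3x_3^3 - x_3^2 + 3x_3 + 1 ≠ 0; add k_9 = -3x_3^3 - x_3^2 + 3x_3 + 1 to the basis.

The other S-polynomials (S(h_2,h_3), S(h_2,k_4), S(h_3,k_4), S(h_2,k_5), S(h_3,k_5), S(k_4,k_5), S(h_1,k_6), S(h_2,k_6), S(h_3,k_6), S(k_4,k_6), S(k_5,k_6), S(h_2,k_7), S(h_3,k_7), S(k_4,k_7), S(k_5,k_7), S(k_6,k_7), S(h_2,k_8), S(h_3,k_8), S(k_4,k_8), S(k_5,k_8), S(k_6,k_8), S(k_7,k_8), S(h_1,k_9), S(h_2,k_9), S(h_3,k_9), S(k_4,k_9), S(k_5,k_9), S(k_6,k_9), S(k_7,k_9), S(k_8,k_9)) all reduce to 0 modulo the current basis, so we have a Gröbner basis.
Inter-reduce: drop elements whose leading term is divisible by another's, tail-reduce, and make monic.
Reduced Gröbner basis: {x_1 - x_3^2 - x_3 - 2, x_2 + x_3^2 + 3x_3 - 1, x_3^3 - 2x_3^2 - x_3 + 2}.

Same reduced basis, so the two generating sets span the same ideal.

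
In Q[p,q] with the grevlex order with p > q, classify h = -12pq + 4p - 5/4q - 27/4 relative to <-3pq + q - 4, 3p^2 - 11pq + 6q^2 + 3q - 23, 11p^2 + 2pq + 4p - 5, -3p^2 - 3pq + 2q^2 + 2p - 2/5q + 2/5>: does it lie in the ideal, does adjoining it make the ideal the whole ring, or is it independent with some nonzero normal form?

First compute the reduced Gröbner basis of I by Buchberger's algorithm.
f_1 = -3pq + q - 4, LT = pq.
f_2 = 3p^2 - 11pq + 6q^2 + 3q - 23, LT = p^2.
f_3 = 11p^2 + 2pq + 4p - 5, LT = p^2.
f_4 = -3p^2 - 3pq + 2q^2 + 2p - 2/5q + 2/5, LT = p^2.

S(f_1,f_2): lcm = p^2q. S = 11/3pq^2 - 2q^3 - 1/3pq - q^2 + 4/3p + 23/3q.
  reduce S modulo (f_1, f_2, f_3, f_4):
  remainder -2q^3 + 2/9q^2 + 4/3p + 8/3q + 4/9 ≠ 0; add k_5 = -2q^3 + 2/9q^2 + 4/3p + 8/3q + 4/9 to the basis.

S(f_1,f_3): lcm = p^2q. S = -2/11pq^2 - 23/33pq + 4/3p + 5/11q.
  reduce S modulo (f_1, f_2, f_3, f_4, k_5):
  remainder -2/33q^2 + 4/3p + 46/99q + 92/99 ≠ 0; add k_6 = -2/33q^2 + 4/3p + 46/99q + 92/99 to the basis.

S(f_1,f_4): lcm = p^2q. S = -pq^2 + 2/3q^3 + 1/3pq - 2/15q^2 + 4/3p + 2/15q.
  reduce S modulo (f_1, f_2, f_3, f_4, k_5, k_6):
  remainder -926/135p - 44/81q - 2558/405 ≠ 0; add k_7 = -926/135p - 44/81q - 2558/405 to the basis.

S(f_2,f_3): lcm = p^2. S = -127/33pq + 2q^2 - 4/11p + q - 238/33.
  reduce S modulo (f_1, f_2, f_3, f_4, k_5, k_6, k_7):
  remainder 531470/45837q - 531470/45837 ≠ 0; add k_8 = 531470/45837q - 531470/45837 to the basis.

The other S-polynomials (S(f_2,f_4), S(f_3,f_4), S(f_1,k_5), S(f_2,k_5), S(f_3,k_5), S(f_4,k_5), S(f_1,k_6), S(f_2,k_6), S(f_3,k_6), S(f_4,k_6), S(k_5,k_6), S(f_1,k_7), S(f_2,k_7), S(f_3,k_7), S(f_4,k_7), S(k_5,k_7), S(k_6,k_7), S(f_1,k_8), S(f_2,k_8), S(f_3,k_8), S(f_4,k_8), S(k_5,k_8), S(k_6,k_8), S(k_7,k_8)) all reduce to 0 modulo the current basis, so we have a Gröbner basis.
Inter-reduce: drop elements whose leading term is divisible by another's, tail-reduce, and make monic.
Reduced Gröbner basis: {p + 1, q - 1}.
Label its elements g_1 = p + 1, g_2 = q - 1.

Reduce h = -12pq + 4p - 5/4q - 27/4 modulo G:
  leading term pq: subtract (-12q)·g_1 from -12pq + 4p - 5/4q - 27/4 → 4p + 43/4q - 27/4
  leading term p: subtract (4)·g_1 from 4p + 43/4q - 27/4 → 43/4q - 43/4
  leading term q: subtract (43/4)·g_2 from 43/4q - 43/4 → 0
  normal form = 0.
Since the normal form is 0, h ∈ I.

The remainder on division by a Gröbner basis is unique — it is the normal form.

-12pq + 4p - 5/4q - 27/4 lies in I (it reduces to 0).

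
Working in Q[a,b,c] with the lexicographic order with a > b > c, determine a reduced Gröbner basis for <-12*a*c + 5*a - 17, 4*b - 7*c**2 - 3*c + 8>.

This is the nonlinear analogue of row-reducing a linear system.

f_1 = -12*a*c + 5*a - 17, LT = a*c.
f_2 = 4*b - 7*c**2 - 3*c + 8, LT = b.

The S-polynomials (S(f_1,f_2)) all reduce to 0 modulo the current basis, so we have a Gröbner basis.

G = {a*c - 5/12*a + 17/12, b - 7/4*c**2 - 3/4*c + 2}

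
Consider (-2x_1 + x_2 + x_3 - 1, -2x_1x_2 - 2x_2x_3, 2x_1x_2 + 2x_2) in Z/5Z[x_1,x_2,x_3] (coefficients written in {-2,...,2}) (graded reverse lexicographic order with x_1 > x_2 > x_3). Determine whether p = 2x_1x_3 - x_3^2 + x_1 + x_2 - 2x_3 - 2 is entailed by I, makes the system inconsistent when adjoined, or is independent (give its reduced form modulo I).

First compute the reduced Gröbner basis of I by Buchberger's algorithm.
f_1 = -2x_1 + x_2 + x_3 - 1, LT = x_1.
f_2 = -2x_1x_2 - 2x_2x_3, LT = x_1x_2.
f_3 = 2x_1x_2 + 2x_2, LT = x_1x_2.

S(f_1,f_2): lcm = x_1x_2. S = 2x_2^2 + x_2x_3 - 2x_2.
  leading term x_2^2: no divisor's leading term divides it; move 2x_2^2 to the remainder.
  leading term x_2x_3: no divisor's leading term divides it; move x_2x_3 to the remainder.
  leading term x_2: no divisor's leading term divides it; move -2x_2 to the remainder.
  remainder 2x_2^2 + x_2x_3 - 2x_2 ≠ 0; add h_4 = 2x_2^2 + x_2x_3 - 2x_2 to the basis.

S(f_1,f_3): lcm = x_1x_2. S = 2x_2^2 + 2x_2x_3 + 2x_2.
  leading term x_2^2: subtract (1)·h_4 from 2x_2^2 + 2x_2x_3 + 2x_2 → x_2x_3 - x_2
  leading term x_2x_3: no divisor's leading term divides it; move x_2x_3 to the remainder.
  leading term x_2: no divisor's leading term divides it; move -x_2 to the remainder.
  remainder x_2x_3 - x_2 ≠ 0; add h_5 = x_2x_3 - x_2 to the basis.

S(f_2,f_3): lcm = x_1x_2. S = x_2x_3 - x_2.
  leading term x_2x_3: subtract (1)·h_5 from x_2x_3 - x_2 → 0
  remainder 0.

S(f_1,h_4): leading monomials are coprime, so the S-polynomial reduces to 0 (Buchberger's first criterion).
S(f_2,h_4): lcm = x_1x_2^2. S = 2x_1x_2x_3 + x_2^2x_3 + x_1x_2.
  leading term x_1x_2x_3: subtract (-x_2x_3)·f_1 from 2x_1x_2x_3 + x_2^2x_3 + x_1x_2 → 2x_2^2x_3 + x_2x_3^2 + x_1x_2 - x_2x_3
  leading term x_2^2x_3: subtract (x_3)·h_4 from 2x_2^2x_3 + x_2x_3^2 + x_1x_2 - x_2x_3 → x_1x_2 + x_2x_3
  leading term x_1x_2: subtract (2x_2)·f_1 from x_1x_2 + x_2x_3 → -2x_2^2 - x_2x_3 + 2x_2
  leading term x_2^2: subtract (-1)·h_4 from -2x_2^2 - x_2x_3 + 2x_2 → 0
  remainder 0.

S(f_3,h_4): lcm = x_1x_2^2. S = 2x_1x_2x_3 + x_1x_2 + x_2^2.
  leading term x_1x_2x_3: subtract (-x_2x_3)·f_1 from 2x_1x_2x_3 + x_1x_2 + x_2^2 → x_2^2x_3 + x_2x_3^2 + x_1x_2 + x_2^2 - x_2x_3
  leading term x_2^2x_3: subtract (-2x_3)·h_4 from x_2^2x_3 + x_2x_3^2 + x_1x_2 + x_2^2 - x_2x_3 → -2x_2x_3^2 + x_1x_2 + x_2^2
  leading term x_2x_3^2: subtract (-2x_3)·h_5 from -2x_2x_3^2 + x_1x_2 + x_2^2 → x_1x_2 + x_2^2 - 2x_2x_3
  leading term x_1x_2: subtract (2x_2)·f_1 from x_1x_2 + x_2^2 - 2x_2x_3 → -x_2^2 + x_2x_3 + 2x_2
  leading term x_2^2: subtract (2)·h_4 from -x_2^2 + x_2x_3 + 2x_2 → -x_2x_3 + x_2
  leading term x_2x_3: subtract (-1)·h_5 from -x_2x_3 + x_2 → 0
  remainder 0.

S(f_1,h_5): leading monomials are coprime, so the S-polynomial reduces to 0 (Buchberger's first criterion).
S(f_2,h_5): lcm = x_1x_2x_3. S = x_2x_3^2 + x_1x_2.
  leading term x_2x_3^2: subtract (x_3)·h_5 from x_2x_3^2 + x_1x_2 → x_1x_2 + x_2x_3
  leading term x_1x_2: subtract (2x_2)·f_1 from x_1x_2 + x_2x_3 → -2x_2^2 - x_2x_3 + 2x_2
  leading term x_2^2: subtract (-1)·h_4 from -2x_2^2 - x_2x_3 + 2x_2 → 0
  remainder 0.

S(f_3,h_5): lcm = x_1x_2x_3. S = x_1x_2 + x_2x_3.
  leading term x_1x_2: subtract (2x_2)·f_1 from x_1x_2 + x_2x_3 → -2x_2^2 - x_2x_3 + 2x_2
  leading term x_2^2: subtract (-1)·h_4 from -2x_2^2 - x_2x_3 + 2x_2 → 0
  remainder 0.

S(h_4,h_5): lcm = x_2^2x_3. S = -2x_2x_3^2 + x_2^2 - x_2x_3.
  leading term x_2x_3^2: subtract (-2x_3)·h_5 from -2x_2x_3^2 + x_2^2 - x_2x_3 → x_2^2 + 2x_2x_3
  leading term x_2^2: subtract (-2)·h_4 from x_2^2 + 2x_2x_3 → -x_2x_3 + x_2
  leading term x_2x_3: subtract (-1)·h_5 from -x_2x_3 + x_2 → 0
  remainder 0.

Every S-polynomial of the final basis reduces to 0, so we have a Gröbner basis.
Inter-reduce: drop elements whose leading term is divisible by another's, tail-reduce, and make monic.
Reduced Gröbner basis: {x_2^2 + 2x_2, x_2x_3 - x_2, x_1 + 2x_2 + 2x_3 - 2}.
Label its elements g_1 = x_2^2 + 2x_2, g_2 = x_2x_3 - x_2, g_3 = x_1 + 2x_2 + 2x_3 - 2.

Reduce p = 2x_1x_3 - x_3^2 + x_1 + x_2 - 2x_3 - 2 modulo G:
  leading term x_1x_3: subtract (2x_3)·g_3 from 2x_1x_3 - x_3^2 + x_1 + x_2 - 2x_3 - 2 → x_2x_3 + x_1 + x_2 + 2x_3 - 2
  leading term x_2x_3: subtract (1)·g_2 from x_2x_3 + x_1 + x_2 + 2x_3 - 2 → x_1 + 2x_2 + 2x_3 - 2
  leading term x_1: subtract (1)·g_3 from x_1 + 2x_2 + 2x_3 - 2 → 0
  normal form = 0.
Since the normal form is 0, p ∈ I.

2x_1x_3 - x_3^2 + x_1 + x_2 - 2x_3 - 2 lies in I (it reduces to 0).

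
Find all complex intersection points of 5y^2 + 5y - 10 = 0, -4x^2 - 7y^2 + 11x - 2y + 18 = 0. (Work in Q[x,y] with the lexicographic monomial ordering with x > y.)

Compute a lex Gröbner basis by Buchberger's algorithm.
f_1 = 5y^2 + 5y - 10, LT = y^2.
f_2 = -4x^2 + 11x - 7y^2 - 2y + 18, LT = x^2.

The S-polynomials (S(f_1,f_2)) all reduce to 0 modulo the current basis, so we have a Gröbner basis.
Inter-reduce: drop elements whose leading term is divisible by another's, tail-reduce, and make monic.
Reduced Gröbner basis: {x^2 - 11/4x - 5/4y - 1, y^2 + y - 2}.

Elimination: the polynomial y^2 + y - 2 lies in the elimination ideal for y, so y ∈ {-2, 1}. For each such y, the remaining basis elements (now univariate) give the rest of the solution.
  y = -2: the earlier basis element becomes x^2 - 11/4x + 3/2 = 0, giving x = 3/4, 2 — points (3/4, -2), (2, -2).
  y = 1: the earlier basis element becomes x^2 - 11/4x - 9/4 = 0, giving x = 11/8 - sqrt(265)/8, 11/8 + sqrt(265)/8 — points (11/8 - sqrt(265)/8, 1), (11/8 + sqrt(265)/8, 1).
Zero-dimensionality of the ideal guarantees finitely many solutions over ℂ.

{(3/4, -2), (2, -2), (11/8 - sqrt(265)/8, 1), (11/8 + sqrt(265)/8, 1)}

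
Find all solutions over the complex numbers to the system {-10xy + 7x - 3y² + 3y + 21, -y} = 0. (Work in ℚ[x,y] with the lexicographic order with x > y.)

Compute a lex Gröbner basis by Buchberger's algorithm.
f_1 = -10xy + 7x - 3y² + 3y + 21, LT = xy.
f_2 = -y, LT = y.

S(f_1,f_2): lcm = xy. S = -7/10x + 3/10y² - 3/10y - 21/10.
  leading term x: no divisor's leading term divides it; move -7/10x to the remainder.
  leading term y²: subtract (-3/10y)·f_2 from 3/10y² - 3/10y - 21/10 → -3/10y - 21/10
  leading term y: subtract (3/10)·f_2 from -3/10y - 21/10 → -21/10
  leading term 1: no divisor's leading term divides it; move -21/10 to the remainder.
  remainder -7/10x - 21/10 ≠ 0; add h_3 = -7/10x - 21/10 to the basis.

The other S-polynomials (S(f_1,h_3), S(f_2,h_3)) all reduce to 0 modulo the current basis, so we have a Gröbner basis.
Inter-reduce: drop elements whose leading term is divisible by another's, tail-reduce, and make monic.
Reduced Gröbner basis: {x + 3, y}.

A lex Gröbner basis eliminates variables successively. Here y depends only on y, with roots {0}; lifting each root through the earlier basis elements recovers the full solutions.
  y = 0: the earlier basis element becomes x + 3 = 0, giving x = -3 — point (-3, 0).
Check: every point annihilates each of the original generators.

{(-3, 0)}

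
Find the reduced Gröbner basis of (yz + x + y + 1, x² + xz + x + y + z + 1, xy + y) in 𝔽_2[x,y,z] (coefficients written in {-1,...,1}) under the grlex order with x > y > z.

f_1 = yz + x + y + 1, LT = yz.
f_2 = x² + xz + x + y + z + 1, LT = x².
f_3 = xy + y, LT = xy.

S(f_1,f_3): lcm = xyz. S = x² + xy + yz + x.
  leading term x²: subtract (1)·f_2 from x² + xy + yz + x → xy + xz + yz + y + z + 1
  leading term xy: subtract (1)·f_3 from xy + xz + yz + y + z + 1 → xz + yz + z + 1
  leading term xz: no divisor's leading term divides it; move xz to the remainder.
  leading term yz: subtract (1)·f_1 from yz + z + 1 → x + y + z
  leading term x: no divisor's leading term divides it; move x to the remainder.
  leading term y: no divisor's leading term divides it; move y to the remainder.
  leading term z: no divisor's leading term divides it; move z to the remainder.
  remainder xz + x + y + z ≠ 0; add g_4 = xz + x + y + z to the basis.

S(f_2,f_3): lcm = x²y. S = xyz + y² + yz + y.
  leading term xyz: subtract (x)·f_1 from xyz + y² + yz + y → x² + xy + y² + yz + x + y
  leading term x²: subtract (1)·f_2 from x² + xy + y² + yz + x + y → xy + xz + y² + yz + z + 1
  leading term xy: subtract (1)·f_3 from xy + xz + y² + yz + z + 1 → xz + y² + yz + y + z + 1
  leading term xz: subtract (1)·g_4 from xz + y² + yz + y + z + 1 → y² + yz + x + 1
  leading term y²: no divisor's leading term divides it; move y² to the remainder.
  leading term yz: subtract (1)·f_1 from yz + x + 1 → y
  leading term y: no divisor's leading term divides it; move y to the remainder.
  remainder y² + y ≠ 0; add g_5 = y² + y to the basis.

S(f_2,g_4): lcm = x²z. S = xz² + x² + xy + yz + z² + z.
  leading term xz²: subtract (z)·g_4 from xz² + x² + xy + yz + z² + z → x² + xy + xz + z
  leading term x²: subtract (1)·f_2 from x² + xy + xz + z → xy + x + y + 1
  leading term xy: subtract (1)·f_3 from xy + x + y + 1 → x + 1
  leading term x: no divisor's leading term divides it; move x to the remainder.
  leading term 1: no divisor's leading term divides it; move 1 to the remainder.
  remainder x + 1 ≠ 0; add g_6 = x + 1 to the basis.

S(g_4,g_6): lcm = xz. S = x + y.
  leading term x: subtract (1)·g_6 from x + y → y + 1
  leading term y: no divisor's leading term divides it; move y to the remainder.
  leading term 1: no divisor's leading term divides it; move 1 to the remainder.
  remainder y + 1 ≠ 0; add g_7 = y + 1 to the basis.

S(f_1,g_7): lcm = yz. S = x + y + z + 1.
  leading term x: subtract (1)·g_6 from x + y + z + 1 → y + z
  leading term y: subtract (1)·g_7 from y + z → z + 1
  leading term z: no divisor's leading term divides it; move z to the remainder.
  leading term 1: no divisor's leading term divides it; move 1 to the remainder.
  remainder z + 1 ≠ 0; add g_8 = z + 1 to the basis.

The other S-polynomials (S(f_1,f_2), S(f_1,g_4), S(f_3,g_4), S(f_1,g_5), S(f_2,g_5), S(f_3,g_5), S(g_4,g_5), S(f_1,g_6), S(f_2,g_6), S(f_3,g_6), S(g_5,g_6), S(f_2,g_7), S(f_3,g_7), S(g_4,g_7), S(g_5,g_7), S(g_6,g_7), S(f_1,g_8), S(f_2,g_8), S(f_3,g_8), S(g_4,g_8), S(g_5,g_8), S(g_6,g_8), S(g_7,g_8)) all reduce to 0 modulo the current basis, so we have a Gröbner basis.
Inter-reduce: drop elements whose leading term is divisible by another's, tail-reduce, and make monic.

G = {x + 1, y + 1, z + 1}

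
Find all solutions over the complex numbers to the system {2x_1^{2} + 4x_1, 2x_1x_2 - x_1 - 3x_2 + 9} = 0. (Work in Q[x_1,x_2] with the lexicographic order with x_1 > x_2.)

{(-2, 11/7), (0, 3)}

Compute a lex Gröbner basis by Buchberger's algorithm.
f_1 = 2x_1^{2} + 4x_1, LT = x_1^{2}.
f_2 = 2x_1x_2 - x_1 - 3x_2 + 9, LT = x_1x_2.

S(f_1,f_2): lcm = x_1^{2}x_2. S = \tfrac{1}{2}x_1^{2} + \tfrac{7}{2}x_1x_2 - \tfrac{9}{2}x_1.
  leading term x_1^{2}: subtract (\tfrac{1}{4})·f_1 from \tfrac{1}{2}x_1^{2} + \tfrac{7}{2}x_1x_2 - \tfrac{9}{2}x_1 → \tfrac{7}{2}x_1x_2 - \tfrac{11}{2}x_1
  leading term x_1x_2: subtract (\tfrac{7}{4})·f_2 from \tfrac{7}{2}x_1x_2 - \tfrac{11}{2}x_1 → -\tfrac{15}{4}x_1 + \tfrac{21}{4}x_2 - \tfrac{63}{4}
  leading term x_1: no divisor's leading term divides it; move -\tfrac{15}{4}x_1 to the remainder.
  leading term x_2: no divisor's leading term divides it; move \tfrac{21}{4}x_2 to the remainder.
  leading term 1: no divisor's leading term divides it; move -\tfrac{63}{4} to the remainder.
  remainder -\tfrac{15}{4}x_1 + \tfrac{21}{4}x_2 - \tfrac{63}{4} ≠ 0; add h_3 = -\tfrac{15}{4}x_1 + \tfrac{21}{4}x_2 - \tfrac{63}{4} to the basis.

S(f_2,h_3): lcm = x_1x_2. S = -\tfrac{1}{2}x_1 + \tfrac{7}{5}x_2^{2} - \tfrac{57}{10}x_2 + \tfrac{9}{2}.
  leading term x_1: subtract (\tfrac{2}{15})·h_3 from -\tfrac{1}{2}x_1 + \tfrac{7}{5}x_2^{2} - \tfrac{57}{10}x_2 + \tfrac{9}{2} → \tfrac{7}{5}x_2^{2} - \tfrac{32}{5}x_2 + \tfrac{33}{5}
  leading term x_2^{2}: no divisor's leading term divides it; move \tfrac{7}{5}x_2^{2} to the remainder.
  leading term x_2: no divisor's leading term divides it; move -\tfrac{32}{5}x_2 to the remainder.
  leading term 1: no divisor's leading term divides it; move \tfrac{33}{5} to the remainder.
  remainder \tfrac{7}{5}x_2^{2} - \tfrac{32}{5}x_2 + \tfrac{33}{5} ≠ 0; add h_4 = \tfrac{7}{5}x_2^{2} - \tfrac{32}{5}x_2 + \tfrac{33}{5} to the basis.

The other S-polynomials (S(f_1,h_3), S(f_1,h_4), S(f_2,h_4), S(h_3,h_4)) all reduce to 0 modulo the current basis, so we have a Gröbner basis.
Inter-reduce: drop elements whose leading term is divisible by another's, tail-reduce, and make monic.
Reduced Gröbner basis: {x_1 - \tfrac{7}{5}x_2 + \tfrac{21}{5}, x_2^{2} - \tfrac{32}{7}x_2 + \tfrac{33}{7}}.

Elimination: the polynomial x_2^{2} - \tfrac{32}{7}x_2 + \tfrac{33}{7} lies in the elimination ideal for x_2, so x_2 ∈ {11/7, 3}. For each such x_2, the remaining basis elements (now univariate) give the rest of the solution.
  x_2 = 11/7: the earlier basis element becomes x_1 + 2 = 0, giving x_1 = -2 — point (-2, 11/7).
  x_2 = 3: the earlier basis element becomes x_1 = 0, giving x_1 = 0 — point (0, 3).
Substituting each solution back into the original system confirms all equations vanish.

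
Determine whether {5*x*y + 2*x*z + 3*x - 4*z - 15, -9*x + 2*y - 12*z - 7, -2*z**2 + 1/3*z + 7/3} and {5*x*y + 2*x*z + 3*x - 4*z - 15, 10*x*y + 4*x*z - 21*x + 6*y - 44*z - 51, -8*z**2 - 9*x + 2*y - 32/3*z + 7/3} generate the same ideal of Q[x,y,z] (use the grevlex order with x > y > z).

Two ideals are equal iff their reduced Gröbner bases coincide (the reduced basis is unique for a fixed ordering).
Buchberger on the first generating set:
f_1 = 5*x*y + 2*x*z + 3*x - 4*z - 15, LT = x*y.
f_2 = -9*x + 2*y - 12*z - 7, LT = x.
f_3 = -2*z**2 + 1/3*z + 7/3, LT = z**2.

S(f_1,f_2): lcm = x*y. S = 2/9*y**2 + 2/5*x*z - 4/3*y*z + 3/5*x - 7/9*y - 4/5*z - 3.
  leading term y**2: no divisor's leading term divides it; move 2/9*y**2 to the remainder.
  leading term x*z: subtract (-2/45*z)·f_2 from 2/5*x*z - 4/3*y*z + 3/5*x - 7/9*y - 4/5*z - 3 → -56/45*y*z - 8/15*z**2 + 3/5*x - 7/9*y - 10/9*z - 3
  leading term y*z: no divisor's leading term divides it; move -56/45*y*z to the remainder.
  leading term z**2: subtract (4/15)·f_3 from -8/15*z**2 + 3/5*x - 7/9*y - 10/9*z - 3 → 3/5*x - 7/9*y - 6/5*z - 163/45
  leading term x: subtract (-1/15)·f_2 from 3/5*x - 7/9*y - 6/5*z - 163/45 → -29/45*y - 2*z - 184/45
  leading term y: no divisor's leading term divides it; move -29/45*y to the remainder.
  leading term z: no divisor's leading term divides it; move -2*z to the remainder.
  leading term 1: no divisor's leading term divides it; move -184/45 to the remainder.
  remainder 2/9*y**2 - 56/45*y*z - 29/45*y - 2*z - 184/45 ≠ 0; add g_4 = 2/9*y**2 - 56/45*y*z - 29/45*y - 2*z - 184/45 to the basis.

The other S-polynomials (S(f_1,f_3), S(f_2,f_3), S(f_1,g_4), S(f_2,g_4), S(f_3,g_4)) all reduce to 0 modulo the current basis, so we have a Gröbner basis.
Inter-reduce: drop elements whose leading term is divisible by another's, tail-reduce, and make monic.
Reduced Gröbner basis: {y**2 - 28/5*y*z - 29/10*y - 9*z - 92/5, z**2 - 1/6*z - 7/6, x - 2/9*y + 4/3*z + 7/9}.

Buchberger on the second generating set:
h_1 = 5*x*y + 2*x*z + 3*x - 4*z - 15, LT = x*y.
h_2 = 10*x*y + 4*x*z - 21*x + 6*y - 44*z - 51, LT = x*y.
h_3 = -8*z**2 - 9*x + 2*y - 32/3*z + 7/3, LT = z**2.

S(h_1,h_2): lcm = x*y. S = 27/10*x - 3/5*y + 18/5*z + 21/10.
  leading term x: no divisor's leading term divides it; move 27/10*x to the remainder.
  leading term y: no divisor's leading term divides it; move -3/5*y to the remainder.
  leading term z: no divisor's leading term divides it; move 18/5*z to the remainder.
  leading term 1: no divisor's leading term divides it; move 21/10 to the remainder.
  remainder 27/10*x - 3/5*y + 18/5*z + 21/10 ≠ 0; add k_4 = 27/10*x - 3/5*y + 18/5*z + 21/10 to the basis.

S(h_1,k_4): lcm = x*y. S = 2/9*y**2 + 2/5*x*z - 4/3*y*z + 3/5*x - 7/9*y - 4/5*z - 3.
  leading term y**2: no divisor's leading term divides it; move 2/9*y**2 to the remainder.
  leading term x*z: subtract (4/27*z)·k_4 from 2/5*x*z - 4/3*y*z + 3/5*x - 7/9*y - 4/5*z - 3 → -56/45*y*z - 8/15*z**2 + 3/5*x - 7/9*y - 10/9*z - 3
  leading term y*z: no divisor's leading term divides it; move -56/45*y*z to the remainder.
  leading term z**2: subtract (1/15)·h_3 from -8/15*z**2 + 3/5*x - 7/9*y - 10/9*z - 3 → 6/5*x - 41/45*y - 2/5*z - 142/45
  leading term x: subtract (4/9)·k_4 from 6/5*x - 41/45*y - 2/5*z - 142/45 → -29/45*y - 2*z - 184/45
  leading term y: no divisor's leading term divides it; move -29/45*y to the remainder.
  leading term z: no divisor's leading term divides it; move -2*z to the remainder.
  leading term 1: no divisor's leading term divides it; move -184/45 to the remainder.
  remainder 2/9*y**2 - 56/45*y*z - 29/45*y - 2*z - 184/45 ≠ 0; add k_5 = 2/9*y**2 - 56/45*y*z - 29/45*y - 2*z - 184/45 to the basis.

The other S-polynomials (S(h_1,h_3), S(h_2,h_3), S(h_2,k_4), S(h_3,k_4), S(h_1,k_5), S(h_2,k_5), S(h_3,k_5), S(k_4,k_5)) all reduce to 0 modulo the current basis, so we have a Gröbner basis.
Inter-reduce: drop elements whose leading term is divisible by another's, tail-reduce, and make monic.
Reduced Gröbner basis: {y**2 - 28/5*y*z - 29/10*y - 9*z - 92/5, z**2 - 1/6*z - 7/6, x - 2/9*y + 4/3*z + 7/9}.

These coincide, so the ideals are equal.
The choice of monomial ordering does not affect the verdict — as long as both bases are computed under the same ordering, their equality decides ideal equality.

Yes, the ideals are equal.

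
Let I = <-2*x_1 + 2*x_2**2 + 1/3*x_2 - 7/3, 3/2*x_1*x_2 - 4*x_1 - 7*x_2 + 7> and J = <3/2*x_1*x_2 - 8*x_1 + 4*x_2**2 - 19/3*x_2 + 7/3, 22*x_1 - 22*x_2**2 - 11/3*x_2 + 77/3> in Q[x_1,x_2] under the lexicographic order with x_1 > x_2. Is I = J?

Yes, the ideals are equal.

Two ideals are equal iff their reduced Gröbner bases coincide (the reduced basis is unique for a fixed ordering).
Buchberger on the first generating set:
f_1 = -2*x_1 + 2*x_2**2 + 1/3*x_2 - 7/3, LT = x_1.
f_2 = 3/2*x_1*x_2 - 4*x_1 - 7*x_2 + 7, LT = x_1*x_2.

S(f_1,f_2): lcm = x_1*x_2. S = 8/3*x_1 - x_2**3 - 1/6*x_2**2 + 35/6*x_2 - 14/3.
  leading term x_1: subtract (-4/3)·f_1 from 8/3*x_1 - x_2**3 - 1/6*x_2**2 + 35/6*x_2 - 14/3 → -x_2**3 + 5/2*x_2**2 + 113/18*x_2 - 70/9
  leading term x_2**3: no divisor's leading term divides it; move -x_2**3 to the remainder.
  leading term x_2**2: no divisor's leading term divides it; move 5/2*x_2**2 to the remainder.
  leading term x_2: no divisor's leading term divides it; move 113/18*x_2 to the remainder.
  leading term 1: no divisor's leading term divides it; move -70/9 to the remainder.
  remainder -x_2**3 + 5/2*x_2**2 + 113/18*x_2 - 70/9 ≠ 0; add g_3 = -x_2**3 + 5/2*x_2**2 + 113/18*x_2 - 70/9 to the basis.

S(f_1,g_3): leading monomials are coprime, so the S-polynomial reduces to 0 (Buchberger's first criterion).
S(f_2,g_3): lcm = x_1*x_2**3. S = -1/6*x_1*x_2**2 + 113/18*x_1*x_2 - 70/9*x_1 - 14/3*x_2**3 + 14/3*x_2**2.
  leading term x_1*x_2**2: subtract (1/12*x_2**2)·f_1 from -1/6*x_1*x_2**2 + 113/18*x_1*x_2 - 70/9*x_1 - 14/3*x_2**3 + 14/3*x_2**2 → 113/18*x_1*x_2 - 70/9*x_1 - 1/6*x_2**4 - 169/36*x_2**3 + 175/36*x_2**2
  leading term x_1*x_2: subtract (-113/36*x_2)·f_1 from 113/18*x_1*x_2 - 70/9*x_1 - 1/6*x_2**4 - 169/36*x_2**3 + 175/36*x_2**2 → -70/9*x_1 - 1/6*x_2**4 + 19/12*x_2**3 + 319/54*x_2**2 - 791/108*x_2
  leading term x_1: subtract (35/9)·f_1 from -70/9*x_1 - 1/6*x_2**4 + 19/12*x_2**3 + 319/54*x_2**2 - 791/108*x_2 → -1/6*x_2**4 + 19/12*x_2**3 - 101/54*x_2**2 - 931/108*x_2 + 245/27
  leading term x_2**4: subtract (1/6*x_2)·g_3 from -1/6*x_2**4 + 19/12*x_2**3 - 101/54*x_2**2 - 931/108*x_2 + 245/27 → 7/6*x_2**3 - 35/12*x_2**2 - 791/108*x_2 + 245/27
  leading term x_2**3: subtract (-7/6)·g_3 from 7/6*x_2**3 - 35/12*x_2**2 - 791/108*x_2 + 245/27 → 0
  remainder 0.

Every S-polynomial of the final basis reduces to 0, so we have a Gröbner basis.
Inter-reduce: drop elements whose leading term is divisible by another's, tail-reduce, and make monic.
Reduced Gröbner basis: {x_1 - x_2**2 - 1/6*x_2 + 7/6, x_2**3 - 5/2*x_2**2 - 113/18*x_2 + 70/9}.

Buchberger on the second generating set:
h_1 = 3/2*x_1*x_2 - 8*x_1 + 4*x_2**2 - 19/3*x_2 + 7/3, LT = x_1*x_2.
h_2 = 22*x_1 - 22*x_2**2 - 11/3*x_2 + 77/3, LT = x_1.

S(h_1,h_2): lcm = x_1*x_2. S = -16/3*x_1 + x_2**3 + 17/6*x_2**2 - 97/18*x_2 + 14/9.
  leading term x_1: subtract (-8/33)·h_2 from -16/3*x_1 + x_2**3 + 17/6*x_2**2 - 97/18*x_2 + 14/9 → x_2**3 - 5/2*x_2**2 - 113/18*x_2 + 70/9
  leading term x_2**3: no divisor's leading term divides it; move x_2**3 to the remainder.
  leading term x_2**2: no divisor's leading term divides it; move -5/2*x_2**2 to the remainder.
  leading term x_2: no divisor's leading term divides it; move -113/18*x_2 to the remainder.
  leading term 1: no divisor's leading term divides it; move 70/9 to the remainder.
  remainder x_2**3 - 5/2*x_2**2 - 113/18*x_2 + 70/9 ≠ 0; add k_3 = x_2**3 - 5/2*x_2**2 - 113/18*x_2 + 70/9 to the basis.

S(h_1,k_3): lcm = x_1*x_2**3. S = -17/6*x_1*x_2**2 + 113/18*x_1*x_2 - 70/9*x_1 + 8/3*x_2**4 - 38/9*x_2**3 + 14/9*x_2**2.
  leading term x_1*x_2**2: subtract (-17/9*x_2)·h_1 from -17/6*x_1*x_2**2 + 113/18*x_1*x_2 - 70/9*x_1 + 8/3*x_2**4 - 38/9*x_2**3 + 14/9*x_2**2 → -53/6*x_1*x_2 - 70/9*x_1 + 8/3*x_2**4 + 10/3*x_2**3 - 281/27*x_2**2 + 119/27*x_2
  leading term x_1*x_2: subtract (-53/9)·h_1 from -53/6*x_1*x_2 - 70/9*x_1 + 8/3*x_2**4 + 10/3*x_2**3 - 281/27*x_2**2 + 119/27*x_2 → -494/9*x_1 + 8/3*x_2**4 + 10/3*x_2**3 + 355/27*x_2**2 - 296/9*x_2 + 371/27
  leading term x_1: subtract (-247/99)·h_2 from -494/9*x_1 + 8/3*x_2**4 + 10/3*x_2**3 + 355/27*x_2**2 - 296/9*x_2 + 371/27 → 8/3*x_2**4 + 10/3*x_2**3 - 1127/27*x_2**2 - 1135/27*x_2 + 700/9
  leading term x_2**4: subtract (8/3*x_2)·k_3 from 8/3*x_2**4 + 10/3*x_2**3 - 1127/27*x_2**2 - 1135/27*x_2 + 700/9 → 10*x_2**3 - 25*x_2**2 - 565/9*x_2 + 700/9
  leading term x_2**3: subtract (10)·k_3 from 10*x_2**3 - 25*x_2**2 - 565/9*x_2 + 700/9 → 0
  remainder 0.

S(h_2,k_3): leading monomials are coprime, so the S-polynomial reduces to 0 (Buchberger's first criterion).
Every S-polynomial of the final basis reduces to 0, so we have a Gröbner basis.
Inter-reduce: drop elements whose leading term is divisible by another's, tail-reduce, and make monic.
Reduced Gröbner basis: {x_1 - x_2**2 - 1/6*x_2 + 7/6, x_2**3 - 5/2*x_2**2 - 113/18*x_2 + 70/9}.

The two bases agree; hence the ideals are identical.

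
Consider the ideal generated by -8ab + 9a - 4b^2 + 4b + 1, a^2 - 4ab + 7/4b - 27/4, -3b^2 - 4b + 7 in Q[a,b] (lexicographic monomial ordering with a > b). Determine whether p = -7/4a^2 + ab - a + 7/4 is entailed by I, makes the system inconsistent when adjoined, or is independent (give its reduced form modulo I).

First compute the reduced Gröbner basis of I by Buchberger's algorithm.
f_1 = -8ab + 9a - 4b^2 + 4b + 1, LT = ab.
f_2 = a^2 - 4ab + 7/4b - 27/4, LT = a^2.
f_3 = -3b^2 - 4b + 7, LT = b^2.

S(f_1,f_2): lcm = a^2b. S = -9/8a^2 + 9/2ab^2 - 1/2ab - 1/8a - 7/4b^2 + 27/4b.
  leading term a^2: subtract (-9/8)·f_2 from -9/8a^2 + 9/2ab^2 - 1/2ab - 1/8a - 7/4b^2 + 27/4b → 9/2ab^2 - 5ab - 1/8a - 7/4b^2 + 279/32b - 243/32
  leading term ab^2: subtract (-9/16b)·f_1 from 9/2ab^2 - 5ab - 1/8a - 7/4b^2 + 279/32b - 243/32 → 1/16ab - 1/8a - 9/4b^3 + 1/2b^2 + 297/32b - 243/32
  leading term ab: subtract (-1/128)·f_1 from 1/16ab - 1/8a - 9/4b^3 + 1/2b^2 + 297/32b - 243/32 → -7/128a - 9/4b^3 + 15/32b^2 + 149/16b - 971/128
  leading term a: no divisor's leading term divides it; move -7/128a to the remainder.
  leading term b^3: subtract (3/4b)·f_3 from -9/4b^3 + 15/32b^2 + 149/16b - 971/128 → 111/32b^2 + 65/16b - 971/128
  leading term b^2: subtract (-37/32)·f_3 from 111/32b^2 + 65/16b - 971/128 → -9/16b + 65/128
  leading term b: no divisor's leading term divides it; move -9/16b to the remainder.
  leading term 1: no divisor's leading term divides it; move 65/128 to the remainder.
  remainder -7/128a - 9/16b + 65/128 ≠ 0; add h_4 = -7/128a - 9/16b + 65/128 to the basis.

S(f_1,f_3): lcm = ab^2. S = -59/24ab + 7/3a + 1/2b^3 - 1/2b^2 - 1/8b.
  leading term ab: subtract (59/192)·f_1 from -59/24ab + 7/3a + 1/2b^3 - 1/2b^2 - 1/8b → -83/192a + 1/2b^3 + 35/48b^2 - 65/48b - 59/192
  leading term a: subtract (166/21)·h_4 from -83/192a + 1/2b^3 + 35/48b^2 - 65/48b - 59/192 → 1/2b^3 + 35/48b^2 + 1039/336b - 121/28
  leading term b^3: subtract (-1/6b)·f_3 from 1/2b^3 + 35/48b^2 + 1039/336b - 121/28 → 1/16b^2 + 477/112b - 121/28
  leading term b^2: subtract (-1/48)·f_3 from 1/16b^2 + 477/112b - 121/28 → 1403/336b - 1403/336
  leading term b: no divisor's leading term divides it; move 1403/336b to the remainder.
  leading term 1: no divisor's leading term divides it; move -1403/336 to the remainder.
  remainder 1403/336b - 1403/336 ≠ 0; add h_5 = 1403/336b - 1403/336 to the basis.

The other S-polynomials (S(f_2,f_3), S(f_1,h_4), S(f_2,h_4), S(f_3,h_4), S(f_1,h_5), S(f_2,h_5), S(f_3,h_5), S(h_4,h_5)) all reduce to 0 modulo the current basis, so we have a Gröbner basis.
Inter-reduce: drop elements whose leading term is divisible by another's, tail-reduce, and make monic.
Reduced Gröbner basis: {a + 1, b - 1}.
Label its elements g_1 = a + 1, g_2 = b - 1.

Reduce p = -7/4a^2 + ab - a + 7/4 modulo G:
  leading term a^2: subtract (-7/4a)·g_1 from -7/4a^2 + ab - a + 7/4 → ab + 3/4a + 7/4
  leading term ab: subtract (b)·g_1 from ab + 3/4a + 7/4 → 3/4a - b + 7/4
  leading term a: subtract (3/4)·g_1 from 3/4a - b + 7/4 → -b + 1
  leading term b: subtract (-1)·g_2 from -b + 1 → 0
  normal form = 0.
Since the normal form is 0, p ∈ I.

-7/4a^2 + ab - a + 7/4 lies in I (it reduces to 0).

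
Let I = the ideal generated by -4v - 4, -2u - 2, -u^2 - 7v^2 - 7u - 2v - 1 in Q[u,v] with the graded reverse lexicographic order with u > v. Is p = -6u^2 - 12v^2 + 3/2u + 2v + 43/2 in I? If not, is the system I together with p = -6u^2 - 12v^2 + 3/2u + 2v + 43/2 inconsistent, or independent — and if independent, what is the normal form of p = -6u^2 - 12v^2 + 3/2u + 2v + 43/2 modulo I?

-6u^2 - 12v^2 + 3/2u + 2v + 43/2 lies in I (it reduces to 0).

First compute the reduced Gröbner basis of I by Buchberger's algorithm.
f_1 = -4v - 4, LT = v.
f_2 = -2u - 2, LT = u.
f_3 = -u^2 - 7v^2 - 7u - 2v - 1, LT = u^2.

The S-polynomials (S(f_1,f_2), S(f_1,f_3), S(f_2,f_3)) all reduce to 0 modulo the current basis, so we have a Gröbner basis.
Inter-reduce: drop elements whose leading term is divisible by another's, tail-reduce, and make monic.
Reduced Gröbner basis: {u + 1, v + 1}.
Label its elements g_1 = u + 1, g_2 = v + 1.

Reduce p = -6u^2 - 12v^2 + 3/2u + 2v + 43/2 modulo G:
  leading term u^2: subtract (-6u)·g_1 from -6u^2 - 12v^2 + 3/2u + 2v + 43/2 → -12v^2 + 15/2u + 2v + 43/2
  leading term v^2: subtract (-12v)·g_2 from -12v^2 + 15/2u + 2v + 43/2 → 15/2u + 14v + 43/2
  leading term u: subtract (15/2)·g_1 from 15/2u + 14v + 43/2 → 14v + 14
  leading term v: subtract (14)·g_2 from 14v + 14 → 0
  normal form = 0.
Since the normal form is 0, p ∈ I.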